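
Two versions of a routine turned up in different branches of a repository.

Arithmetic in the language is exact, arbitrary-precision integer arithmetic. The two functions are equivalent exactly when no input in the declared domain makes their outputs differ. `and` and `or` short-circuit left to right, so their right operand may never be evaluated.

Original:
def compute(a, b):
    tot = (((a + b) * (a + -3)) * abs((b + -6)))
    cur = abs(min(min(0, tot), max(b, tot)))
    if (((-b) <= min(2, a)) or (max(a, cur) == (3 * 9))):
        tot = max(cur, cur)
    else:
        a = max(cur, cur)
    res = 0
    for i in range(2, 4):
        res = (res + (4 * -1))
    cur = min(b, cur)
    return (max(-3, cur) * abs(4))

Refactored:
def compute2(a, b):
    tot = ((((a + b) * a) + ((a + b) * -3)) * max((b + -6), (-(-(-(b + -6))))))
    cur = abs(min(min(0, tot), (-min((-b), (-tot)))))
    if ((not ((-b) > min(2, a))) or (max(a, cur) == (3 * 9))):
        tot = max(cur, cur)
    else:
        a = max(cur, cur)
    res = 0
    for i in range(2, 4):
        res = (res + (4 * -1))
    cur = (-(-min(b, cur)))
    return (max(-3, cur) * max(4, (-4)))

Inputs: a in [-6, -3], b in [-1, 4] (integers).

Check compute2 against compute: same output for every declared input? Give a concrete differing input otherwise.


The two versions differ — the changes include min/max/abs usage differs, plus boolean connective usage differs, plus arithmetic usage differs, plus comparison usage differs, plus constant usage differs.
One worked example (a=-4, b=3) — compute: tot=21, then cur=0, then (((-b) <= min(2, a)) or (max(a, cur) == (3 * 9))) is false, then a=0, then res=0, then (i=2), then res=-4, then (i=3), then res=-8, then cur=0, then returns 0; compute2: tot=21, then cur=0, then ((not ((-b) > min(2, a))) or (max(a, cur) == (3 * 9))) is false, then a=0, then res=0, then (i=2), then res=-4, then (i=3), then res=-8, then cur=0, then returns 0; agreement on 0.
An exhaustive pass over the 24 declared inputs shows identical outputs.
verdict: equivalent


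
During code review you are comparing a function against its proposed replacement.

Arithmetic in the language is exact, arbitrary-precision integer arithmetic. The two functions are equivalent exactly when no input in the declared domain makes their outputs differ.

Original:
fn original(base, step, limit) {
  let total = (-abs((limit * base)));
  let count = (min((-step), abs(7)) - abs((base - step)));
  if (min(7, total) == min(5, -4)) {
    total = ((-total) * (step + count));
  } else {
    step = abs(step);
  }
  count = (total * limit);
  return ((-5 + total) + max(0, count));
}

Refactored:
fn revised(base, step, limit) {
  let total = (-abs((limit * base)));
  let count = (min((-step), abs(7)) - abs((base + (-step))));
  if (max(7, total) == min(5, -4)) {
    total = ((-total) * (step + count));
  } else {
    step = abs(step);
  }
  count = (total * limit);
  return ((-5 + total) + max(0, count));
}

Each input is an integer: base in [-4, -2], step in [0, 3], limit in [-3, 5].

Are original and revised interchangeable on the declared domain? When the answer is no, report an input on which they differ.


Input base=-4, step=0, limit=1: -21 from original versus -9 from revised.
verdict: not equivalent; witness: base=-4, step=0, limit=1


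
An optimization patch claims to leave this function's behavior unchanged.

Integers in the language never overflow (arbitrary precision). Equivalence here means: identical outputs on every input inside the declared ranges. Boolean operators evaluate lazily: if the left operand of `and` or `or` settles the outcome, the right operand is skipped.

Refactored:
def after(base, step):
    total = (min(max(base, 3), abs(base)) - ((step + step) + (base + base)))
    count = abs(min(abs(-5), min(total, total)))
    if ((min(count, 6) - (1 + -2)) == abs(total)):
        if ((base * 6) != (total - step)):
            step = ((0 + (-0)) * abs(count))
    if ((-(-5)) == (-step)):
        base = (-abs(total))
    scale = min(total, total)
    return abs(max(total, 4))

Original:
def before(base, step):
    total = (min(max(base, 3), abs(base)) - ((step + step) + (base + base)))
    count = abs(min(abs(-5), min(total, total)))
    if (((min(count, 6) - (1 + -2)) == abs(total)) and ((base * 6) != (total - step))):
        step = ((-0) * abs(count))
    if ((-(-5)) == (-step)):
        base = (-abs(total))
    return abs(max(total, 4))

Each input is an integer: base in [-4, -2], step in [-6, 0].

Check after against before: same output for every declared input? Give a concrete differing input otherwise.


This is a faithful refactor — branching structure differs, statement counts differ, local variable names differ, arithmetic usage differs, min/max/abs usage differs, boolean connective usage differs, constant usage differs, but the computed results match everywhere.
As a probe, take base=-2, step=-6: before runs total := 18 | count := 5 | (((min(count, 6) - (1 + -2)) == abs(total)) and ((base * 6) != (total - step))): false | ((-(-5)) == (-step)): false | result 18; after runs total := 18 | count := 5 | ((min(count, 6) - (1 + -2)) == abs(total)): false | ((-(-5)) == (-step)): false | scale := 18 | result 18; both end at 18.
Across all 21 domain points the two functions coincide.
verdict: equivalent


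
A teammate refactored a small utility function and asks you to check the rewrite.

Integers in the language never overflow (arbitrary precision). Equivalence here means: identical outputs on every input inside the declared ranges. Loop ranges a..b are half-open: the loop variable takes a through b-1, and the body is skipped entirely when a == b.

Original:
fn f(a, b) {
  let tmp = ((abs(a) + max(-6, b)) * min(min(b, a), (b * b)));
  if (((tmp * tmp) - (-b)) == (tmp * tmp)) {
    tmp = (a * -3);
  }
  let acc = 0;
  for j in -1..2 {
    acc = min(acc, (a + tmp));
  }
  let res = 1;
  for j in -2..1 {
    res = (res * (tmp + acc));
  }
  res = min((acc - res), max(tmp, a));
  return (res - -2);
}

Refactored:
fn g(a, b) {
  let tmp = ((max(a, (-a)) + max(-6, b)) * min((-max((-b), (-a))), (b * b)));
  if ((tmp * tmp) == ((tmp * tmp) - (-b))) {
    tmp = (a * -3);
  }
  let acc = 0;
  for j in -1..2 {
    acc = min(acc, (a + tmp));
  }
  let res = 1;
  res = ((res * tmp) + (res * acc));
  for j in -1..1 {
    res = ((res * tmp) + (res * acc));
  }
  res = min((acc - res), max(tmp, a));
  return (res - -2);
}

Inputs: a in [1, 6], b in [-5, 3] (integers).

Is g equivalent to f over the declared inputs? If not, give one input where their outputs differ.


This is a faithful refactor — loop structure differs, statement counts differ, arithmetic usage differs, min/max/abs usage differs, but the computed results match everywhere.
As a probe, take a=6, b=2: f runs tmp = 16; (((tmp * tmp) - (-b)) == (tmp * tmp)) -> false; acc = 0; [j=-1]; acc = 0; [j=0]; acc = 0; [j=1]; acc = 0; res = 1; [j=-2]; res = 16; [j=-1]; res = 256; [j=0]; res = 4096; res = -4096; return -4094; g runs tmp = 16; ((tmp * tmp) == ((tmp * tmp) - (-b))) -> false; acc = 0; [j=-1]; acc = 0; [j=0]; acc = 0; [j=1]; acc = 0; res = 1; res = 16; [j=-1]; res = 256; [j=0]; res = 4096; res = -4096; return -4094; both end at -4094.
Sweeping the whole domain (54 inputs) finds no disagreement.
verdict: equivalent


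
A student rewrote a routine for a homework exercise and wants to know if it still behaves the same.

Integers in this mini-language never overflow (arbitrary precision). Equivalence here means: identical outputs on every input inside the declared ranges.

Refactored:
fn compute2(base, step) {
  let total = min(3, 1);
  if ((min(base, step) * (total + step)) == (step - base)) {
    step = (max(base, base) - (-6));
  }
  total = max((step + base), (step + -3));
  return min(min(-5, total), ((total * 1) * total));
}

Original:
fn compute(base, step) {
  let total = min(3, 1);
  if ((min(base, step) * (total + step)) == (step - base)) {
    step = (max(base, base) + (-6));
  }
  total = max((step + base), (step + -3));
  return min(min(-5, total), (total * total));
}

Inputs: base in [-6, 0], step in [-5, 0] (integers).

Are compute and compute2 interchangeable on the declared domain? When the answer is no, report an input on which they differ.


Take base=-1, step=-1.
compute: total = 1; ((min(base, step) * (total + step)) == (step - base)) -> true; step = -7; total = -8; return -8
compute2: total = 1; ((min(base, step) * (total + step)) == (step - base)) -> true; step = 5; total = 4; return -5
-8 != -5, so the rewrite changes behavior.
verdict: not equivalent; witness: base=-1, step=-1


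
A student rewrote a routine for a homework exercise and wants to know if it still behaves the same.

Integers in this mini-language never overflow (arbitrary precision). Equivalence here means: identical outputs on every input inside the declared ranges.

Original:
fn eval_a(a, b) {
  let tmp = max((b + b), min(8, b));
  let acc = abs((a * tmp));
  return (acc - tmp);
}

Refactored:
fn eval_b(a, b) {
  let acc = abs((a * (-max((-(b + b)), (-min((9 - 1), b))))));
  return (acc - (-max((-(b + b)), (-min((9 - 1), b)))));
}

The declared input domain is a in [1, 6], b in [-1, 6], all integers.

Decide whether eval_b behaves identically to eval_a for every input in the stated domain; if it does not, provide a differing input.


The rewrite breaks on a=1, b=-1, where the results are 2 and 4.
eval_a: tmp=-1, then acc=1, then returns 2
eval_b: acc=2, then returns 4
verdict: not equivalent; witness: a=1, b=-1


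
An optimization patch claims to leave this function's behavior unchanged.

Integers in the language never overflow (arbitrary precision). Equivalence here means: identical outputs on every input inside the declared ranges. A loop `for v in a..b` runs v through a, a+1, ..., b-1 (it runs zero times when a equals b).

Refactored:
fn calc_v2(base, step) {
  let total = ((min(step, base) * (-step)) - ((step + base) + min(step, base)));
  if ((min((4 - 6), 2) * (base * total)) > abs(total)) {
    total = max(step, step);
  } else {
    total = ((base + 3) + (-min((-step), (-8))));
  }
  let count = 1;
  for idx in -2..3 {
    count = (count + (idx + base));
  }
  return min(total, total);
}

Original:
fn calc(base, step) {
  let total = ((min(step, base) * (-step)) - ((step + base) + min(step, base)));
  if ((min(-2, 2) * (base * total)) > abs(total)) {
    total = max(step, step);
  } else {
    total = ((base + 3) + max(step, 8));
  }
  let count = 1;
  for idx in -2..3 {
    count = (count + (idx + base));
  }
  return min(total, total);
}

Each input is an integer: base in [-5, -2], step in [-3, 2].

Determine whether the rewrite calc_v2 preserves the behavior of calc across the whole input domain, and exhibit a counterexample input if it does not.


Changes here: min/max/abs usage differs, and arithmetic usage differs, and constant usage differs; the full 24-point sweep finds no disagreement.
verdict: equivalent


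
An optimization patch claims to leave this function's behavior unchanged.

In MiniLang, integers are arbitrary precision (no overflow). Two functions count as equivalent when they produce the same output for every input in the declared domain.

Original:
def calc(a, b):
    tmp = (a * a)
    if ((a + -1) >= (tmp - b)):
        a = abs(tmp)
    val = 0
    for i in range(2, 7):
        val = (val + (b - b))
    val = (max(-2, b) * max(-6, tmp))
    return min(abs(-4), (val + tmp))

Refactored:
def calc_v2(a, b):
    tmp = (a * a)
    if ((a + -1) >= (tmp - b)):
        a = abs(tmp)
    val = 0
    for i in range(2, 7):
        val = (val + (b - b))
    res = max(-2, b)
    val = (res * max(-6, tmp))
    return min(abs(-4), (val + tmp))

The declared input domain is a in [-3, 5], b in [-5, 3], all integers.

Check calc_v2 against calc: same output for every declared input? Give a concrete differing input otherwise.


Behavior is preserved: although statement counts differ, plus local variable names differ, the outputs never diverge.
As a probe, take a=-1, b=-4: calc runs tmp=1, then ((a + -1) >= (tmp - b)) is false, then val=0, then (i=2), then val=0, then (i=3), then val=0, then (i=4), then val=0, then (i=5), then val=0, then (i=6), then val=0, then val=-2, then returns -1; calc_v2 runs tmp=1, then ((a + -1) >= (tmp - b)) is false, then val=0, then (i=2), then val=0, then (i=3), then val=0, then (i=4), then val=0, then (i=5), then val=0, then (i=6), then val=0, then res=-2, then val=-2, then returns -1; both end at -1.
Checked all 81 inputs in the declared domain: the outputs agree on every one.
verdict: equivalent


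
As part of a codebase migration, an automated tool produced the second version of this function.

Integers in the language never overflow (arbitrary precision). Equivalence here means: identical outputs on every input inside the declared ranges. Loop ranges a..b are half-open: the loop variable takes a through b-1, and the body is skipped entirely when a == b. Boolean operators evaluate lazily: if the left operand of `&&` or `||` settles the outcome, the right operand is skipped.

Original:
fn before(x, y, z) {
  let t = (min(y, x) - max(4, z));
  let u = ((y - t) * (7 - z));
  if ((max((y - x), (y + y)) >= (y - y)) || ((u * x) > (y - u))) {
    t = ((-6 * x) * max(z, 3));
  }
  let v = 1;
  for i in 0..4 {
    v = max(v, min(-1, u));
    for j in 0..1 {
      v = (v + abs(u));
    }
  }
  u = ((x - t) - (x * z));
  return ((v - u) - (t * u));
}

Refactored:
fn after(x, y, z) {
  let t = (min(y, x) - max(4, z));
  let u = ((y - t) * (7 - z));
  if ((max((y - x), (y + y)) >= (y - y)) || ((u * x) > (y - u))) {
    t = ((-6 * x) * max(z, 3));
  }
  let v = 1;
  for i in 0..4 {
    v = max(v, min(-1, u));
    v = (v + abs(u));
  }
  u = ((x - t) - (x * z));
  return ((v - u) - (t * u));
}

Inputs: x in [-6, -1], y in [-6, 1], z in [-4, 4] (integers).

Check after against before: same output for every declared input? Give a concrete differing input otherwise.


Differences: local variable names differ; also statement counts differ; also loop structure differs — yet all 432 inputs agree.
verdict: equivalent


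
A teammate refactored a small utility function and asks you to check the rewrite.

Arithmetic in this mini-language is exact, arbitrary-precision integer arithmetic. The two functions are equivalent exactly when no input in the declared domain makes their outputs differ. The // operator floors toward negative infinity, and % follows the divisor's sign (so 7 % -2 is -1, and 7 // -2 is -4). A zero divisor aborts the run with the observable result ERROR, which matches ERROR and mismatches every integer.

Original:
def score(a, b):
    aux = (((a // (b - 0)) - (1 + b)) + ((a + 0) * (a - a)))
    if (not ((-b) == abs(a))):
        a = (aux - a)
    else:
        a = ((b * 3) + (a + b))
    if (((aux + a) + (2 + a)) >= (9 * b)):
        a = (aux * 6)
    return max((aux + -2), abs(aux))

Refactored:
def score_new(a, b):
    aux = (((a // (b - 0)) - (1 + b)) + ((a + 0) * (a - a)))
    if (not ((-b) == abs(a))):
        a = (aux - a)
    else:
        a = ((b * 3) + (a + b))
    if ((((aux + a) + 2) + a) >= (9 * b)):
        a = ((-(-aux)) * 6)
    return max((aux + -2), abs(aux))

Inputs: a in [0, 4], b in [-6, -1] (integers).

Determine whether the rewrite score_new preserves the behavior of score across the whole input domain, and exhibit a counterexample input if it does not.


Although same computation, different form, 30/30 inputs agree.
verdict: equivalent


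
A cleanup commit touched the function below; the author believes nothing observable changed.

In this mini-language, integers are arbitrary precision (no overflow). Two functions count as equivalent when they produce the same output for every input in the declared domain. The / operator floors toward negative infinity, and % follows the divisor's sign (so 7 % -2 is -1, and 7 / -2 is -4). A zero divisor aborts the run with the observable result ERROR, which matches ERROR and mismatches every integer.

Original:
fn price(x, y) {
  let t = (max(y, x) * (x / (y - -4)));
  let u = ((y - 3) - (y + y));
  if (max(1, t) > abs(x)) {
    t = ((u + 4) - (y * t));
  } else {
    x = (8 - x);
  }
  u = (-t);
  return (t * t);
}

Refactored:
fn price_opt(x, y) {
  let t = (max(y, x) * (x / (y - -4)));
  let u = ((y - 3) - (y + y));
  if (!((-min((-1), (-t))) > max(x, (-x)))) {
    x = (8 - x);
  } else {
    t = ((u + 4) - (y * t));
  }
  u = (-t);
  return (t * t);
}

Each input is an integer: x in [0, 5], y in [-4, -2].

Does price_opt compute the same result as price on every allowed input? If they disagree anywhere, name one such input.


This is a faithful refactor — boolean connective usage differs, min/max/abs usage differs, but the computed results match everywhere.
Spot check at x=5, y=-4 — price: a zero divisor aborts: ERROR. price_opt: a zero divisor aborts: ERROR. Both give ERROR.
Across all 18 domain points the two functions coincide.
verdict: equivalent


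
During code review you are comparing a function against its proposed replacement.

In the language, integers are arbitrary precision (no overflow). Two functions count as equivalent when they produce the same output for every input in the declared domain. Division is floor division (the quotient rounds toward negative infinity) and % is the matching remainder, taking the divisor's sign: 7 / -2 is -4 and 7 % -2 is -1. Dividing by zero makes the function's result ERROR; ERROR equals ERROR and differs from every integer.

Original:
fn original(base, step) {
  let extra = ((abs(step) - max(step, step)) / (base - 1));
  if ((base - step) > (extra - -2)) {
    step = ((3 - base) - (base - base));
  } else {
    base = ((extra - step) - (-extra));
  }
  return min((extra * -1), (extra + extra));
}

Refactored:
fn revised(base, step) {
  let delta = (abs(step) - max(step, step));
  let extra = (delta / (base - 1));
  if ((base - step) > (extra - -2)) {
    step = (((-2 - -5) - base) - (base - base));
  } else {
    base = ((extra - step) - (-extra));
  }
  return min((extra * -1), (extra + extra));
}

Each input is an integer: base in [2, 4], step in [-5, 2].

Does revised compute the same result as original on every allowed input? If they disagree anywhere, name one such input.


The two versions differ — the changes include local variable names differ, and statement counts differ, and arithmetic usage differs, and constant usage differs.
Spot check at base=3, step=1 — original: extra := 0 | ((base - step) > (extra - -2)): false | base := -1 | result 0. revised: delta := 0 | extra := 0 | ((base - step) > (extra - -2)): false | base := -1 | result 0. Both give 0.
Every one of the 24 inputs gives matching results.
verdict: equivalent


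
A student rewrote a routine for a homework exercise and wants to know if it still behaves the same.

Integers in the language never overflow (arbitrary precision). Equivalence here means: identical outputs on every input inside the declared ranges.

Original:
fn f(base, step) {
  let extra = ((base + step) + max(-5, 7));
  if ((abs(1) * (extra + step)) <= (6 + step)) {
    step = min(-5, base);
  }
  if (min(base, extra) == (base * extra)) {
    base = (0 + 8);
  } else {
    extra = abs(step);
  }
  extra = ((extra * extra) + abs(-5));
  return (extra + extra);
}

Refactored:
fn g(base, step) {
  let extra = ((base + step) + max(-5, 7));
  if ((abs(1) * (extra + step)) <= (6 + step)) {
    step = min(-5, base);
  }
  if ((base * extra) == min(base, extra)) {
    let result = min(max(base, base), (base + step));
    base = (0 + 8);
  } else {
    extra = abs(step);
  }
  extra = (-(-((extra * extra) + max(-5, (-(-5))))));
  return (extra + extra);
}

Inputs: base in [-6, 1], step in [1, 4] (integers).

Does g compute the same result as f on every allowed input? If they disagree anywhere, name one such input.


Differences: local variable names differ, and constant usage differs, and min/max/abs usage differs, and statement counts differ, and arithmetic usage differs — yet all 32 inputs agree.
verdict: equivalent


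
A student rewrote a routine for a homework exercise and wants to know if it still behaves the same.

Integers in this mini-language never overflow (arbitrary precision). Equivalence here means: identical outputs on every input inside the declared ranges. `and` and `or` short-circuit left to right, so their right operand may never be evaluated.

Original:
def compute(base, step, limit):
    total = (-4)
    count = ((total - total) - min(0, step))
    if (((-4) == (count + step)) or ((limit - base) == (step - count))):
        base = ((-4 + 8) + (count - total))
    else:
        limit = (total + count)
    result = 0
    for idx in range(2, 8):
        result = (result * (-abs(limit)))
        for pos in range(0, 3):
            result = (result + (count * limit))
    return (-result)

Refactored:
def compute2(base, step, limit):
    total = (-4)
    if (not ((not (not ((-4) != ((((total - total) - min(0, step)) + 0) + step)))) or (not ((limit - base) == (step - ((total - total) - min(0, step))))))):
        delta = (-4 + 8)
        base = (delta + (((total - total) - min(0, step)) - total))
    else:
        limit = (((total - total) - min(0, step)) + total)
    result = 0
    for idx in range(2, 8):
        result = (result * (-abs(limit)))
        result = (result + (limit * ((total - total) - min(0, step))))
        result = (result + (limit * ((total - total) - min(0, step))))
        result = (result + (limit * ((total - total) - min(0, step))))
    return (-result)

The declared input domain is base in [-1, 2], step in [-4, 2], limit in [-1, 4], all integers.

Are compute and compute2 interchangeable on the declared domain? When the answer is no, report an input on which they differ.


Take base=1, step=-1, limit=-1.
compute: total := -4 | count := 1 | (((-4) == (count + step)) or ((limit - base) == (step - count))): true | base := 9 | result := 0 | iter idx=2: | result := 0 | iter pos=0: | result := -1 | iter pos=1: | result := -2 | iter pos=2: | result := -3 | iter idx=3: | result := 3 | iter pos=0: | result := 2 | iter pos=1: | result := 1 | iter pos=2: | result := 0 | iter idx=4: | result := 0 | iter pos=0: | result := -1 | iter pos=1: | result := -2 | iter pos=2: | result := -3 | iter idx=5: | result := 3 | iter pos=0: | result := 2 | iter pos=1: | result := 1 | iter pos=2: | result := 0 | iter idx=6: | result := 0 | iter pos=0: | result := -1 | iter pos=1: | result := -2 | iter pos=2: | result := -3 | iter idx=7: | result := 3 | iter pos=0: | result := 2 | iter pos=1: | result := 1 | iter pos=2: | result := 0 | result 0
compute2: total := -4 | (not ((not (not ((-4) != ((((total - total) - min(0, step)) + 0) + step)))) or (not ((limit - base) == (step - ((total - total) - min(0, step))))))): false | limit := -3 | result := 0 | iter idx=2: | result := 0 | result := -3 | result := -6 | result := -9 | iter idx=3: | result := 27 | result := 24 | result := 21 | result := 18 | iter idx=4: | result := -54 | result := -57 | result := -60 | result := -63 | iter idx=5: | result := 189 | result := 186 | result := 183 | result := 180 | iter idx=6: | result := -540 | result := -543 | result := -546 | result := -549 | iter idx=7: | result := 1647 | result := 1644 | result := 1641 | result := 1638 | result -1638
0 and -1638 differ, so these are not the same function on this domain.
verdict: not equivalent; witness: base=1, step=-1, limit=-1


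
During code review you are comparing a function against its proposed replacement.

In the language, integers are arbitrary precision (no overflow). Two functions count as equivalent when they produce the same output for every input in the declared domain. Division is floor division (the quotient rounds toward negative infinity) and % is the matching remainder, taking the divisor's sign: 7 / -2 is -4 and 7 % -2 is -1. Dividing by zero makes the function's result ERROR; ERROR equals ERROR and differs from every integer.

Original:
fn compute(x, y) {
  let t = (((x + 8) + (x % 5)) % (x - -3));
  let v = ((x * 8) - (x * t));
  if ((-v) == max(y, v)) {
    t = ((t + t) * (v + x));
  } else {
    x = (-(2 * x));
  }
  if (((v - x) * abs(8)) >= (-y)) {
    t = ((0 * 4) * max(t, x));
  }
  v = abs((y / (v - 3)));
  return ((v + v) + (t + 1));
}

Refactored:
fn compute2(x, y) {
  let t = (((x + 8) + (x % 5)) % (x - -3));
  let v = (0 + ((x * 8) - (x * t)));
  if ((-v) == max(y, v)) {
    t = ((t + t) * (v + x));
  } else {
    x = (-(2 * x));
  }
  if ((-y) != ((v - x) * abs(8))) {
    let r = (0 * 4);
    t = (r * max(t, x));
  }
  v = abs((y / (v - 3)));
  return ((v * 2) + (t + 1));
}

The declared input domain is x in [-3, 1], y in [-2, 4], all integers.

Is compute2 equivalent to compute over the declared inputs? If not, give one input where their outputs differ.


At x=-1, y=-2: compute gives 2, compute2 gives 1.
verdict: not equivalent; witness: x=-1, y=-2


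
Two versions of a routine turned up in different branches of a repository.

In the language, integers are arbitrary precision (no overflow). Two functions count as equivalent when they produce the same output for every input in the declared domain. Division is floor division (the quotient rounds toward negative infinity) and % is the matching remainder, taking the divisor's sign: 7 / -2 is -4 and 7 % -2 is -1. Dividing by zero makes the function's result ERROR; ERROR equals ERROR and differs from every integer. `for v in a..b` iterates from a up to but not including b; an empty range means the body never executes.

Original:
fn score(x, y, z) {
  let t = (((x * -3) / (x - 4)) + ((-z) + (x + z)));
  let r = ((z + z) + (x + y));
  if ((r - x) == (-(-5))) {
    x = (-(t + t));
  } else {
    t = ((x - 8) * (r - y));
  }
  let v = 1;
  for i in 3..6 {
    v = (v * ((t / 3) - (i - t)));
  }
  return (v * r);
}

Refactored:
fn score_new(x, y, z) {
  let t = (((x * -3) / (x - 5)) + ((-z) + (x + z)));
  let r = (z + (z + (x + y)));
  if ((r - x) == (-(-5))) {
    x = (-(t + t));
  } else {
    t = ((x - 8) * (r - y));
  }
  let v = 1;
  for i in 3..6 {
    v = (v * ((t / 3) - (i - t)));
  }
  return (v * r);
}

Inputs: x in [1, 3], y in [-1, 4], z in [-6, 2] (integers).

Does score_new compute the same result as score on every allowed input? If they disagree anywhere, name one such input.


x=1, y=1, z=2 yields -36 from score but -144 from score_new.
verdict: not equivalent; witness: x=1, y=1, z=2


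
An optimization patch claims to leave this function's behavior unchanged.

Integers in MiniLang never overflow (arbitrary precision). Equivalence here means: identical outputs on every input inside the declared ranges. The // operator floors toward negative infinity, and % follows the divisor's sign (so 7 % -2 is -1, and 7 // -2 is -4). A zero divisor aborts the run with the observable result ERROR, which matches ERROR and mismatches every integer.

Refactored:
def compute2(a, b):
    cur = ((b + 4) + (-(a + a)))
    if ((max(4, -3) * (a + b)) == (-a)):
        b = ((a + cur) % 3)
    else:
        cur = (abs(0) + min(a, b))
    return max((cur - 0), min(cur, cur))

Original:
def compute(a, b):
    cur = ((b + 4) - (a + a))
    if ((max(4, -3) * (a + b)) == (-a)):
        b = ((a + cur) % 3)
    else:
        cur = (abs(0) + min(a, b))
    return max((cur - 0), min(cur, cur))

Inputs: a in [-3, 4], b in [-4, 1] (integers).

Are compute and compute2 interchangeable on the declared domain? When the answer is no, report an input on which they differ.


Equivalent — the differences include arithmetic usage differs, yet no declared input distinguishes the two.
Tracing a=0, b=1: compute: cur := 5 | ((max(4, -3) * (a + b)) == (-a)): false | cur := 0 | result 0 | compute2: cur := 5 | ((max(4, -3) * (a + b)) == (-a)): false | cur := 0 | result 0 — matching result 0.
Sweeping the whole domain (48 inputs) finds no disagreement.
verdict: equivalent


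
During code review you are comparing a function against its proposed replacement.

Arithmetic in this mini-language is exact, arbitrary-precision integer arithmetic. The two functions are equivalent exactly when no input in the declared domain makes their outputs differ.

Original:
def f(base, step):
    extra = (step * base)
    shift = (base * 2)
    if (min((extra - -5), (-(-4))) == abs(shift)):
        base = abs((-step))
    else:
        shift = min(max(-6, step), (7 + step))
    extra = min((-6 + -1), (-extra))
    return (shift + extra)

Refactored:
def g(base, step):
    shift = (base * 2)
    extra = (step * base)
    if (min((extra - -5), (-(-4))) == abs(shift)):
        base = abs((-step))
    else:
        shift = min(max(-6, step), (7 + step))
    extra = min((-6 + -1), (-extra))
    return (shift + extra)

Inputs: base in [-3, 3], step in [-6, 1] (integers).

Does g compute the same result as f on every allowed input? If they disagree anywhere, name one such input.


Reading the diff, among the changes: same computation, different form.
One worked example (base=-2, step=-6) — f: extra := 12 | shift := -4 | (min((extra - -5), (-(-4))) == abs(shift)): true | base := 6 | extra := -12 | result -16; g: shift := -4 | extra := 12 | (min((extra - -5), (-(-4))) == abs(shift)): true | base := 6 | extra := -12 | result -16; agreement on -16.
Every one of the 56 inputs gives matching results.
verdict: equivalent


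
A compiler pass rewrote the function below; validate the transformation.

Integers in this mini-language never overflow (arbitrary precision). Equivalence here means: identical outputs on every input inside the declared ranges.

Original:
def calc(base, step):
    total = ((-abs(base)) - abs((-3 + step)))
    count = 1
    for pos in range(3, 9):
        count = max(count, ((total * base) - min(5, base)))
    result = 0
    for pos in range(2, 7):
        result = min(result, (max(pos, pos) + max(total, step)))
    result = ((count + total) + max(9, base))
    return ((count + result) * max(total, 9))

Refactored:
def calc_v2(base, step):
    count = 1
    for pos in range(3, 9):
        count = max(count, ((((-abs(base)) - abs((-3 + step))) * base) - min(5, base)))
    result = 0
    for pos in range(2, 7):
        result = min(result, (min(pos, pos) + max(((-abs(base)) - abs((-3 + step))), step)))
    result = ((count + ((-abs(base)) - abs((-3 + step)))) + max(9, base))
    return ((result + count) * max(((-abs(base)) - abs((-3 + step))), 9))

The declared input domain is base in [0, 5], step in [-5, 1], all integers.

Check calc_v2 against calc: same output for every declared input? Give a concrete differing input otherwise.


The suspicious edit (`max(pos, pos)` became `min(pos, pos)`) never changes the result for any input inside the declared domain; all 42 inputs agree.
verdict: equivalent


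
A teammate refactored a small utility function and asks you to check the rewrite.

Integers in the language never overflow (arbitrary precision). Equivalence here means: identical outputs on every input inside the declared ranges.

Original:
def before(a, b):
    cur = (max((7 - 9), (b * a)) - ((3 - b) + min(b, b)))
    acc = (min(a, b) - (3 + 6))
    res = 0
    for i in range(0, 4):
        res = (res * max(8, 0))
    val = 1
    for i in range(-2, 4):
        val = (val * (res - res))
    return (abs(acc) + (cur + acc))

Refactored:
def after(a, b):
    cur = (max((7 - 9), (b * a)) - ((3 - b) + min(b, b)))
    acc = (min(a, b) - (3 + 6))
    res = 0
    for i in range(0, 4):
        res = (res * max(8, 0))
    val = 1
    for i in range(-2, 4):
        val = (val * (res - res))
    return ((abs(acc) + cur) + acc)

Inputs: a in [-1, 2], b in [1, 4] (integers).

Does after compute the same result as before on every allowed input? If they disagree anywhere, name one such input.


Reading the diff, among the changes: same computation, different form.
One worked example (a=0, b=3) — before: cur := -3 | acc := -9 | res := 0 | iter i=0: | res := 0 | iter i=1: | res := 0 | iter i=2: | res := 0 | iter i=3: | res := 0 | val := 1 | iter i=-2: | val := 0 | iter i=-1: | val := 0 | iter i=0: | val := 0 | iter i=1: | val := 0 | iter i=2: | val := 0 | iter i=3: | val := 0 | result -3; after: cur := -3 | acc := -9 | res := 0 | iter i=0: | res := 0 | iter i=1: | res := 0 | iter i=2: | res := 0 | iter i=3: | res := 0 | val := 1 | iter i=-2: | val := 0 | iter i=-1: | val := 0 | iter i=0: | val := 0 | iter i=1: | val := 0 | iter i=2: | val := 0 | iter i=3: | val := 0 | result -3; agreement on -3.
Sweeping the whole domain (16 inputs) finds no disagreement.
verdict: equivalent


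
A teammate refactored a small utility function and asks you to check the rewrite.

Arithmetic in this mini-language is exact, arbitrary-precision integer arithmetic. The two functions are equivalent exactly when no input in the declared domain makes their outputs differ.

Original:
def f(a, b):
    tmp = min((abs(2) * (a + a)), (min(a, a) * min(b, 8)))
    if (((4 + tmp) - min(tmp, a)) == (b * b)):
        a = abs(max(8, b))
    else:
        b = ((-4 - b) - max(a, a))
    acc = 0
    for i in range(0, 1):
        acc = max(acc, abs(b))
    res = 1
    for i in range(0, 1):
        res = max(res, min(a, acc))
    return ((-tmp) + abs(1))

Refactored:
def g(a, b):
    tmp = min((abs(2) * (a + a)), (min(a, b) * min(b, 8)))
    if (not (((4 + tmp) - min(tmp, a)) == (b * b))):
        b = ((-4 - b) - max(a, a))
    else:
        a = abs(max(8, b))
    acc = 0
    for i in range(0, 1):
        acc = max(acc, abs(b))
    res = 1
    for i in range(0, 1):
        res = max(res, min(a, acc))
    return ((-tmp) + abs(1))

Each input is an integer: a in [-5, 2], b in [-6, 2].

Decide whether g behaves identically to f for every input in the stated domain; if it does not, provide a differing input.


These are not equivalent — on a=1, b=-6 the outputs split (7 vs -3).
f: tmp = -6; (((4 + tmp) - min(tmp, a)) == (b * b)) -> false; b = 1; acc = 0; [i=0]; acc = 1; res = 1; [i=0]; res = 1; return 7
g: tmp = 4; (not (((4 + tmp) - min(tmp, a)) == (b * b))) -> true; b = 1; acc = 0; [i=0]; acc = 1; res = 1; [i=0]; res = 1; return -3
verdict: not equivalent; witness: a=1, b=-6


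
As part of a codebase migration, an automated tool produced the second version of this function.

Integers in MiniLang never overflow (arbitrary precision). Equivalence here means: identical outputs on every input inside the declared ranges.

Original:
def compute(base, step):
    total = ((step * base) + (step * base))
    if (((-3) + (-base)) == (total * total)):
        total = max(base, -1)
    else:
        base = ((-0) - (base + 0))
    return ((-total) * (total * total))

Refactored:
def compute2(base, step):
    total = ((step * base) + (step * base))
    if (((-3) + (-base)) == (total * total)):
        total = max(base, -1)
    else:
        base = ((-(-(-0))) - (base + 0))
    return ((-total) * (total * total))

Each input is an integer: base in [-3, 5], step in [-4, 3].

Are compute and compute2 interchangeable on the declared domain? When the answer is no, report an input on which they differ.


Reading the diff, among the changes: same computation, different form.
Tracing base=-3, step=-1: compute: total = 6; (((-3) + (-base)) == (total * total)) -> false; base = 3; return -216 | compute2: total = 6; (((-3) + (-base)) == (total * total)) -> false; base = 3; return -216 — matching result -216.
Sweeping the whole domain (72 inputs) finds no disagreement.
verdict: equivalent


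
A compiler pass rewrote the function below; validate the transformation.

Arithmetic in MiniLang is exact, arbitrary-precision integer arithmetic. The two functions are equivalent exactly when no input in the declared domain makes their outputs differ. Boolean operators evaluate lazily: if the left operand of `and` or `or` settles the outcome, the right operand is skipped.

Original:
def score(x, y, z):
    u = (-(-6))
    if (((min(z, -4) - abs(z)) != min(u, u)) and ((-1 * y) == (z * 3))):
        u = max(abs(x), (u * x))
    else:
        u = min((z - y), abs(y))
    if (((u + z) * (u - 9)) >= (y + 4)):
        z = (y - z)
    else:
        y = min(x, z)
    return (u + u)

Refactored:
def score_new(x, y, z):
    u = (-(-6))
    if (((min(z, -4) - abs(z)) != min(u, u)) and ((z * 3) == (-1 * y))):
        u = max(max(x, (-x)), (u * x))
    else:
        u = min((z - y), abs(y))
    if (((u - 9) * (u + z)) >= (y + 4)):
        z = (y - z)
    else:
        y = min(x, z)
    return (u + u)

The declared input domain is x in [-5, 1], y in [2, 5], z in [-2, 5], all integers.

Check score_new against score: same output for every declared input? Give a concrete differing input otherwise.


This is a faithful refactor — min/max/abs usage differs, but the computed results match everywhere.
As a probe, take x=-3, y=3, z=-1: score runs u becomes 6; next (((min(z, -4) - abs(z)) != min(u, u)) and ((-1 * y) == (z * 3))) evaluates to true; next u becomes 3; next (((u + z) * (u - 9)) >= (y + 4)) evaluates to false; next y becomes -3; next final value 6; score_new runs u becomes 6; next (((min(z, -4) - abs(z)) != min(u, u)) and ((z * 3) == (-1 * y))) evaluates to true; next u becomes 3; next (((u - 9) * (u + z)) >= (y + 4)) evaluates to false; next y becomes -3; next final value 6; both end at 6.
Every one of the 224 inputs gives matching results.
verdict: equivalent


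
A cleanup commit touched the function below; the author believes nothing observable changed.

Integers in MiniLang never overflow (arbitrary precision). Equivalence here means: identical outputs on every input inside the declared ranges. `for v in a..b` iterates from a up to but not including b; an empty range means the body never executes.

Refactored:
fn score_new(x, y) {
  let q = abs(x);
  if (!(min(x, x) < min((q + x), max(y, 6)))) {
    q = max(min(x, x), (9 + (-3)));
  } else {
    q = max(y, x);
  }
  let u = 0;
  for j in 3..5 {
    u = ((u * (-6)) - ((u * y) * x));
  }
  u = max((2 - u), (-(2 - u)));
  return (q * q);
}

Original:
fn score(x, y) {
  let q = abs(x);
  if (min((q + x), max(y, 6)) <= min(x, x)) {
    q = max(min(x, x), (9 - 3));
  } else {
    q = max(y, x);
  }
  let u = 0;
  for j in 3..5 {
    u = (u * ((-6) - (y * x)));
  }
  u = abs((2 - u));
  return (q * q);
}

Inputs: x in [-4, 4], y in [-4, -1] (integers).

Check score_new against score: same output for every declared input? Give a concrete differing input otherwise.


Comparing the listings, the differences include: comparison usage differs, and constant usage differs, and min/max/abs usage differs, and arithmetic usage differs, and boolean connective usage differs.
Tracing x=4, y=-3: score: q := 4 | (min((q + x), max(y, 6)) <= min(x, x)): false | q := 4 | u := 0 | iter j=3: | u := 0 | iter j=4: | u := 0 | u := 2 | result 16 | score_new: q := 4 | (!(min(x, x) < min((q + x), max(y, 6)))): false | q := 4 | u := 0 | iter j=3: | u := 0 | iter j=4: | u := 0 | u := 2 | result 16 — matching result 16.
Across all 36 domain points the two functions coincide.
verdict: equivalent


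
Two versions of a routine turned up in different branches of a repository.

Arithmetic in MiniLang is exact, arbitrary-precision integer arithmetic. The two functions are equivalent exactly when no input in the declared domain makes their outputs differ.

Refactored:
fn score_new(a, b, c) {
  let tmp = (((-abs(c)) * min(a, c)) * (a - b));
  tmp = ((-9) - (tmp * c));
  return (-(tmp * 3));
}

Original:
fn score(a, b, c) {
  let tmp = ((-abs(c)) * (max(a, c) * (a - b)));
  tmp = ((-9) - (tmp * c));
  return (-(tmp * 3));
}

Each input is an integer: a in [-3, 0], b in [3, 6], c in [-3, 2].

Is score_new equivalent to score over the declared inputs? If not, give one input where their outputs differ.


The rewrite breaks on a=-3, b=3, c=-2, where the results are 171 and 243.
score: tmp=-24, then tmp=-57, then returns 171
score_new: tmp=-36, then tmp=-81, then returns 243
verdict: not equivalent; witness: a=-3, b=3, c=-2


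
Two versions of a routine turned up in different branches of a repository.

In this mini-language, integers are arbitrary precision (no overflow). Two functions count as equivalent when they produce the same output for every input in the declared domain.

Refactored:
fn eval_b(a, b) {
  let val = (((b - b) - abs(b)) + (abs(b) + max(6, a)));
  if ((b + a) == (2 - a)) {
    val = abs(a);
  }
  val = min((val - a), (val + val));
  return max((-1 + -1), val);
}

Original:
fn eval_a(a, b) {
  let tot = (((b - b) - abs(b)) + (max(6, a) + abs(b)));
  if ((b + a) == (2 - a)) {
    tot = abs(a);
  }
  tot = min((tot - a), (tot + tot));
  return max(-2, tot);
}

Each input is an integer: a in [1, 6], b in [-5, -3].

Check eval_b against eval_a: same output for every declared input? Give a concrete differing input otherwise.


Comparing the listings, the differences include: local variable names differ; also arithmetic usage differs; also constant usage differs.
One worked example (a=6, b=-4) — eval_a: tot becomes 6; next ((b + a) == (2 - a)) evaluates to false; next tot becomes 0; next final value 0; eval_b: val becomes 6; next ((b + a) == (2 - a)) evaluates to false; next val becomes 0; next final value 0; agreement on 0.
Checked all 18 inputs in the declared domain: the outputs agree on every one.
verdict: equivalent
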